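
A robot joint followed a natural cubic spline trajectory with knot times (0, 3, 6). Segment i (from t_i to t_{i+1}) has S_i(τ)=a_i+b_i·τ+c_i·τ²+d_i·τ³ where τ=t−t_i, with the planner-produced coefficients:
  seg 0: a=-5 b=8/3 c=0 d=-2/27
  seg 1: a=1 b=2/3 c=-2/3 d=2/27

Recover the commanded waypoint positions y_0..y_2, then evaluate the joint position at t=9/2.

y_0 = S_0(0) = a_0 = -5
y_1 = S_1(0) = a_1 = 1
y_2 = S_1(3) = -1
t_q=9/2 is in segment 1 (τ=3/2); S_1(τ)=3/4

y_0=-5 y_1=1 y_2=-1
S(9/2) = 3/4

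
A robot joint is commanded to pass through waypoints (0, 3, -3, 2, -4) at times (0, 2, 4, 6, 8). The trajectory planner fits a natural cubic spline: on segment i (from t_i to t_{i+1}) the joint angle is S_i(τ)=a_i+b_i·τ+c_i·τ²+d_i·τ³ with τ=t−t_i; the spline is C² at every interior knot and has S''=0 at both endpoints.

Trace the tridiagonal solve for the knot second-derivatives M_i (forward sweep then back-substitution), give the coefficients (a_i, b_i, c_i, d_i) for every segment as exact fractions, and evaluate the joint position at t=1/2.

  seg 0: a=0 b=179/56 c=0 d=-95/224
  seg 1: a=3 b=-53/28 c=-285/112 d=223/224
  seg 2: a=-3 b=-1/8 c=24/7 d=-237/224
  seg 3: a=2 b=25/28 c=-327/112 d=109/224
S(1/2) = 2769/1792

Δ: Δ0=3/2, Δ1=-3, Δ2=5/2, Δ3=-3
row 1: diag=8, rhs=-27; c'=1/4, d'=-27/8
row 2: denom=8−2·1/4=15/2; d'=(33−2·-27/8)/(15/2)=53/10
row 3: denom=8−2·4/15=112/15; d'=(-33−2·53/10)/(112/15)=-327/56
back: M3=-327/56
back: M2=53/10−4/15·-327/56=48/7
back: M1=-27/8−1/4·48/7=-285/56
M: M0=0, M1=-285/56, M2=48/7, M3=-327/56, M4=0
seg 0: a=0, c=M0/2=0, d=(M1−M0)/(6·2)=-95/224, b=Δ0−h0·(2M0+M1)/6=179/56
seg 1: a=3, c=M1/2=-285/112, d=(M2−M1)/(6·2)=223/224, b=Δ1−h1·(2M1+M2)/6=-53/28
seg 2: a=-3, c=M2/2=24/7, d=(M3−M2)/(6·2)=-237/224, b=Δ2−h2·(2M2+M3)/6=-1/8
seg 3: a=2, c=M3/2=-327/112, d=(M4−M3)/(6·2)=109/224, b=Δ3−h3·(2M3+M4)/6=25/28
t_q=1/2 → seg 0, τ=1/2; S=0+179/56·τ+0·τ²+-95/224·τ³=2769/1792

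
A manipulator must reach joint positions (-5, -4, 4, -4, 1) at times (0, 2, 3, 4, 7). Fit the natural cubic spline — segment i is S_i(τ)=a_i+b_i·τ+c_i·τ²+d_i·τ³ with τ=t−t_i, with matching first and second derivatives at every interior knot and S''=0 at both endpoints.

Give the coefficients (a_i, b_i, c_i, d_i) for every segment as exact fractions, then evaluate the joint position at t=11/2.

Δ: Δ0=1/2, Δ1=8, Δ2=-8, Δ3=5/3
row 1: diag=6, rhs=45; c'=1/6, d'=15/2
row 2: denom=4−1·1/6=23/6; d'=(-96−1·15/2)/(23/6)=-27
row 3: denom=8−1·6/23=178/23; d'=(58−1·-27)/(178/23)=1955/178
back: M3=1955/178
back: M2=-27−6/23·1955/178=-2658/89
back: M1=15/2−1/6·-2658/89=2221/178
M: M0=0, M1=2221/178, M2=-2658/89, M3=1955/178, M4=0
seg 0: a=-5, c=M0/2=0, d=(M1−M0)/(6·2)=2221/2136, b=Δ0−h0·(2M0+M1)/6=-977/267
seg 1: a=-4, c=M1/2=2221/356, d=(M2−M1)/(6·1)=-7537/1068, b=Δ1−h1·(2M1+M2)/6=4709/534
seg 2: a=4, c=M2/2=-1329/89, d=(M3−M2)/(6·1)=7271/1068, b=Δ2−h2·(2M2+M3)/6=133/1068
seg 3: a=-4, c=M3/2=1955/356, d=(M4−M3)/(6·3)=-1955/3204, b=Δ3−h3·(2M3+M4)/6=-4975/534
t_q=11/2 → seg 3, τ=3/2; S=-4+-4975/534·τ+1955/356·τ²+-1955/3204·τ³=-21867/2848

  seg 0: a=-5 b=-977/267 c=0 d=2221/2136
  seg 1: a=-4 b=4709/534 c=2221/356 d=-7537/1068
  seg 2: a=4 b=133/1068 c=-1329/89 d=7271/1068
  seg 3: a=-4 b=-4975/534 c=1955/356 d=-1955/3204
S(11/2) = -21867/2848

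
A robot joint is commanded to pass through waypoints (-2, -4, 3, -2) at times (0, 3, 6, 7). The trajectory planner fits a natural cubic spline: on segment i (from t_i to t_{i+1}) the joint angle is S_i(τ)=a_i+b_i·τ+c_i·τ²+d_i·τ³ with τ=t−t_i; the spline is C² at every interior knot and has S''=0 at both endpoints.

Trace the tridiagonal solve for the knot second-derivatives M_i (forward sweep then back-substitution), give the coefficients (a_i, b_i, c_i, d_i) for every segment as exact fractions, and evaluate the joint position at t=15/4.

Δ: Δ0=-2/3, Δ1=7/3, Δ2=-5
row 1: diag=12, rhs=18; c'=1/4, d'=3/2
row 2: denom=8−3·1/4=29/4; d'=(-44−3·3/2)/(29/4)=-194/29
back: M2=-194/29
back: M1=3/2−1/4·-194/29=92/29
M: M0=0, M1=92/29, M2=-194/29, M3=0
seg 0: a=-2, c=M0/2=0, d=(M1−M0)/(6·3)=46/261, b=Δ0−h0·(2M0+M1)/6=-196/87
seg 1: a=-4, c=M1/2=46/29, d=(M2−M1)/(6·3)=-143/261, b=Δ1−h1·(2M1+M2)/6=218/87
seg 2: a=3, c=M2/2=-97/29, d=(M3−M2)/(6·1)=97/87, b=Δ2−h2·(2M2+M3)/6=-241/87
t_q=15/4 → seg 1, τ=3/4; S=-4+218/87·τ+46/29·τ²+-143/261·τ³=-2709/1856

  seg 0: a=-2 b=-196/87 c=0 d=46/261
  seg 1: a=-4 b=218/87 c=46/29 d=-143/261
  seg 2: a=3 b=-241/87 c=-97/29 d=97/87
S(15/4) = -2709/1856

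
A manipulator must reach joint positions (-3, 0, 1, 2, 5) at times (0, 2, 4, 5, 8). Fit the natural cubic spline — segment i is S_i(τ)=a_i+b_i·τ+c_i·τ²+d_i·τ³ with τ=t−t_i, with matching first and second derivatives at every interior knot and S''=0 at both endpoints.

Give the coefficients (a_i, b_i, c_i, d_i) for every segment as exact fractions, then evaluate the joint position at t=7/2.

Δ: Δ0=3/2, Δ1=1/2, Δ2=1, Δ3=1
row 1: diag=8, rhs=-6; c'=1/4, d'=-3/4
row 2: denom=6−2·1/4=11/2; d'=(3−2·-3/4)/(11/2)=9/11
row 3: denom=8−1·2/11=86/11; d'=(0−1·9/11)/(86/11)=-9/86
back: M3=-9/86
back: M2=9/11−2/11·-9/86=36/43
back: M1=-3/4−1/4·36/43=-165/172
M: M0=0, M1=-165/172, M2=36/43, M3=-9/86, M4=0
seg 0: a=-3, c=M0/2=0, d=(M1−M0)/(6·2)=-55/688, b=Δ0−h0·(2M0+M1)/6=313/172
seg 1: a=0, c=M1/2=-165/344, d=(M2−M1)/(6·2)=103/688, b=Δ1−h1·(2M1+M2)/6=37/43
seg 2: a=1, c=M2/2=18/43, d=(M3−M2)/(6·1)=-27/172, b=Δ2−h2·(2M2+M3)/6=127/172
seg 3: a=2, c=M3/2=-9/172, d=(M4−M3)/(6·3)=1/172, b=Δ3−h3·(2M3+M4)/6=95/86
t_q=7/2 → seg 1, τ=3/2; S=0+37/43·τ+-165/344·τ²+103/688·τ³=3945/5504

  seg 0: a=-3 b=313/172 c=0 d=-55/688
  seg 1: a=0 b=37/43 c=-165/344 d=103/688
  seg 2: a=1 b=127/172 c=18/43 d=-27/172
  seg 3: a=2 b=95/86 c=-9/172 d=1/172
S(7/2) = 3945/5504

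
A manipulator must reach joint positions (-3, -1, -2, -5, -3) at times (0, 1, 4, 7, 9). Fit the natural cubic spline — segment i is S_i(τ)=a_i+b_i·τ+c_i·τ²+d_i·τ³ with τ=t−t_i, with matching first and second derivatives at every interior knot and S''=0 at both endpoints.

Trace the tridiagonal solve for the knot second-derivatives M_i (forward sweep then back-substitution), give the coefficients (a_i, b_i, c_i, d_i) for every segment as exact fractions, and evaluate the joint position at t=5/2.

  seg 0: a=-3 b=1817/798 c=0 d=-221/798
  seg 1: a=-1 b=577/399 c=-221/266 d=569/7182
  seg 2: a=-2 b=-1117/798 c=-47/399 d=601/7182
  seg 3: a=-5 b=61/399 c=169/266 d=-169/1596
S(5/2) = -921/2128

Δ: Δ0=2, Δ1=-1/3, Δ2=-1, Δ3=1
row 1: diag=8, rhs=-14; c'=3/8, d'=-7/4
row 2: denom=12−3·3/8=87/8; d'=(-4−3·-7/4)/(87/8)=10/87
row 3: denom=10−3·8/29=266/29; d'=(12−3·10/87)/(266/29)=169/133
back: M3=169/133
back: M2=10/87−8/29·169/133=-94/399
back: M1=-7/4−3/8·-94/399=-221/133
M: M0=0, M1=-221/133, M2=-94/399, M3=169/133, M4=0
seg 0: a=-3, c=M0/2=0, d=(M1−M0)/(6·1)=-221/798, b=Δ0−h0·(2M0+M1)/6=1817/798
seg 1: a=-1, c=M1/2=-221/266, d=(M2−M1)/(6·3)=569/7182, b=Δ1−h1·(2M1+M2)/6=577/399
seg 2: a=-2, c=M2/2=-47/399, d=(M3−M2)/(6·3)=601/7182, b=Δ2−h2·(2M2+M3)/6=-1117/798
seg 3: a=-5, c=M3/2=169/266, d=(M4−M3)/(6·2)=-169/1596, b=Δ3−h3·(2M3+M4)/6=61/399
t_q=5/2 → seg 1, τ=3/2; S=-1+577/399·τ+-221/266·τ²+569/7182·τ³=-921/2128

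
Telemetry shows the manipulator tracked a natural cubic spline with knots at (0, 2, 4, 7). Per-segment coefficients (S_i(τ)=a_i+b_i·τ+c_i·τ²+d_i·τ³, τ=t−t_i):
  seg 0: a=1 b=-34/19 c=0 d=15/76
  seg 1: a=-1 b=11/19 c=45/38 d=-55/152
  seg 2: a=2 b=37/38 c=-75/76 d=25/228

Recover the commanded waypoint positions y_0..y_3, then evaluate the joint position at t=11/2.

y_0=1 y_1=-1 y_2=2 y_3=-1
S(11/2) = 979/608

y_0 = S_0(0) = a_0 = 1
y_1 = S_1(0) = a_1 = -1
y_2 = S_2(0) = a_2 = 2
y_3 = S_2(3) = -1
t_q=11/2 is in segment 2 (τ=3/2); S_2(τ)=979/608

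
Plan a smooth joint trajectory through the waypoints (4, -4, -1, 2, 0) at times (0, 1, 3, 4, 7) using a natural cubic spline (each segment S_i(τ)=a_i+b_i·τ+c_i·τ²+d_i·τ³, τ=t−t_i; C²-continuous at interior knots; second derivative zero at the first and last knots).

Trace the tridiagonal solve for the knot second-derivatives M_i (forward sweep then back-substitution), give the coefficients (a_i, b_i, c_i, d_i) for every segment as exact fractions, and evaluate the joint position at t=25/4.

  seg 0: a=4 b=-14491/1500 c=0 d=2491/1500
  seg 1: a=-4 b=-3509/750 c=2491/500 d=-2839/3000
  seg 2: a=-1 b=292/75 c=-87/125 d=-74/375
  seg 3: a=2 b=716/375 c=-161/125 d=161/1125
S(25/4) = 2249/1600

Δ: Δ0=-8, Δ1=3/2, Δ2=3, Δ3=-2/3
row 1: diag=6, rhs=57; c'=1/3, d'=19/2
row 2: denom=6−2·1/3=16/3; d'=(9−2·19/2)/(16/3)=-15/8
row 3: denom=8−1·3/16=125/16; d'=(-22−1·-15/8)/(125/16)=-322/125
back: M3=-322/125
back: M2=-15/8−3/16·-322/125=-174/125
back: M1=19/2−1/3·-174/125=2491/250
M: M0=0, M1=2491/250, M2=-174/125, M3=-322/125, M4=0
seg 0: a=4, c=M0/2=0, d=(M1−M0)/(6·1)=2491/1500, b=Δ0−h0·(2M0+M1)/6=-14491/1500
seg 1: a=-4, c=M1/2=2491/500, d=(M2−M1)/(6·2)=-2839/3000, b=Δ1−h1·(2M1+M2)/6=-3509/750
seg 2: a=-1, c=M2/2=-87/125, d=(M3−M2)/(6·1)=-74/375, b=Δ2−h2·(2M2+M3)/6=292/75
seg 3: a=2, c=M3/2=-161/125, d=(M4−M3)/(6·3)=161/1125, b=Δ3−h3·(2M3+M4)/6=716/375
t_q=25/4 → seg 3, τ=9/4; S=2+716/375·τ+-161/125·τ²+161/1125·τ³=2249/1600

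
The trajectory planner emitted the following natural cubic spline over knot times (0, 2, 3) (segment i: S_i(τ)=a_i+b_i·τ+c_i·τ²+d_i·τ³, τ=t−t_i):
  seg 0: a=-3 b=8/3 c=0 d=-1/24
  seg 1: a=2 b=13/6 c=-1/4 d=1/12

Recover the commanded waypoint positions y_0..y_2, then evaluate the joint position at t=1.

y_0 = S_0(0) = a_0 = -3
y_1 = S_1(0) = a_1 = 2
y_2 = S_1(1) = 4
t_q=1 is in segment 0 (τ=1); S_0(τ)=-3/8

y_0=-3 y_1=2 y_2=4
S(1) = -3/8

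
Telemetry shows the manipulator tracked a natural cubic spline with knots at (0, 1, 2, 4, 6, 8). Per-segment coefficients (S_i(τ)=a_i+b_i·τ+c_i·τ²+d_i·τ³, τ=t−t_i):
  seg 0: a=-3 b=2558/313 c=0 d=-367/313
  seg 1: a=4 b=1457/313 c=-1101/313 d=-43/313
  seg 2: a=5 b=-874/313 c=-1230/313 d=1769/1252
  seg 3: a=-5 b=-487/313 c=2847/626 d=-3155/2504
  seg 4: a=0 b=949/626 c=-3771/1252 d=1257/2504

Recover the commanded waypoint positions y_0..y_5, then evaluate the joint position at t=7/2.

y_0 = S_0(0) = a_0 = -3
y_1 = S_1(0) = a_1 = 4
y_2 = S_2(0) = a_2 = 5
y_3 = S_3(0) = a_3 = -5
y_4 = S_4(0) = a_4 = 0
y_5 = S_4(2) = -5
t_q=7/2 is in segment 2 (τ=3/2); S_2(τ)=-32669/10016

y_0=-3 y_1=4 y_2=5 y_3=-5 y_4=0 y_5=-5
S(7/2) = -32669/10016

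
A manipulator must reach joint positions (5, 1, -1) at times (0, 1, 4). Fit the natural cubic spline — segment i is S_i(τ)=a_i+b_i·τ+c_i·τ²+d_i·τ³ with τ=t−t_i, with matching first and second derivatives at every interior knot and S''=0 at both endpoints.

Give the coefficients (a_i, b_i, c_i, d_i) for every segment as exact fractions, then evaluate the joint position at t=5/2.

Δ: Δ0=-4, Δ1=-2/3
row 1: diag=8, rhs=20; c'=3/8, d'=5/2
back: M1=5/2
M: M0=0, M1=5/2, M2=0
seg 0: a=5, c=M0/2=0, d=(M1−M0)/(6·1)=5/12, b=Δ0−h0·(2M0+M1)/6=-53/12
seg 1: a=1, c=M1/2=5/4, d=(M2−M1)/(6·3)=-5/36, b=Δ1−h1·(2M1+M2)/6=-19/6
t_q=5/2 → seg 1, τ=3/2; S=1+-19/6·τ+5/4·τ²+-5/36·τ³=-45/32

  seg 0: a=5 b=-53/12 c=0 d=5/12
  seg 1: a=1 b=-19/6 c=5/4 d=-5/36
S(5/2) = -45/32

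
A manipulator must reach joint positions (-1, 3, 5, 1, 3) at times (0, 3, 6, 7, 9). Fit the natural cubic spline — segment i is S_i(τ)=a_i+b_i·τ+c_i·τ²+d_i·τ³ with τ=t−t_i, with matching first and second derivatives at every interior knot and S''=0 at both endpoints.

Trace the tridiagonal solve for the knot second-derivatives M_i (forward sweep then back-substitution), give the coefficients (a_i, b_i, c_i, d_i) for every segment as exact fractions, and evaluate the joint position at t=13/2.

  seg 0: a=-1 b=159/170 c=0 d=203/4590
  seg 1: a=3 b=181/85 c=203/510 d=-271/918
  seg 2: a=5 b=-587/170 c=-192/85 d=291/170
  seg 3: a=1 b=-241/85 c=489/170 d=-163/340
S(13/2) = 795/272

Δ: Δ0=4/3, Δ1=2/3, Δ2=-4, Δ3=1
row 1: diag=12, rhs=-4; c'=1/4, d'=-1/3
row 2: denom=8−3·1/4=29/4; d'=(-28−3·-1/3)/(29/4)=-108/29
row 3: denom=6−1·4/29=170/29; d'=(30−1·-108/29)/(170/29)=489/85
back: M3=489/85
back: M2=-108/29−4/29·489/85=-384/85
back: M1=-1/3−1/4·-384/85=203/255
M: M0=0, M1=203/255, M2=-384/85, M3=489/85, M4=0
seg 0: a=-1, c=M0/2=0, d=(M1−M0)/(6·3)=203/4590, b=Δ0−h0·(2M0+M1)/6=159/170
seg 1: a=3, c=M1/2=203/510, d=(M2−M1)/(6·3)=-271/918, b=Δ1−h1·(2M1+M2)/6=181/85
seg 2: a=5, c=M2/2=-192/85, d=(M3−M2)/(6·1)=291/170, b=Δ2−h2·(2M2+M3)/6=-587/170
seg 3: a=1, c=M3/2=489/170, d=(M4−M3)/(6·2)=-163/340, b=Δ3−h3·(2M3+M4)/6=-241/85
t_q=13/2 → seg 2, τ=1/2; S=5+-587/170·τ+-192/85·τ²+291/170·τ³=795/272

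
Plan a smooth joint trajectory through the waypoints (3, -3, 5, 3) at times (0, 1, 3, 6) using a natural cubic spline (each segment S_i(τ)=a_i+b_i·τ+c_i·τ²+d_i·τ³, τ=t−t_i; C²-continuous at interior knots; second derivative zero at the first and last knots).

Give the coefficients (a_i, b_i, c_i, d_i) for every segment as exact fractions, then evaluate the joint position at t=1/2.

  seg 0: a=3 b=-167/21 c=0 d=41/21
  seg 1: a=-3 b=-44/21 c=41/7 d=-59/42
  seg 2: a=5 b=94/21 c=-18/7 d=2/7
S(1/2) = -41/56

Δ: Δ0=-6, Δ1=4, Δ2=-2/3
row 1: diag=6, rhs=60; c'=1/3, d'=10
row 2: denom=10−2·1/3=28/3; d'=(-28−2·10)/(28/3)=-36/7
back: M2=-36/7
back: M1=10−1/3·-36/7=82/7
M: M0=0, M1=82/7, M2=-36/7, M3=0
seg 0: a=3, c=M0/2=0, d=(M1−M0)/(6·1)=41/21, b=Δ0−h0·(2M0+M1)/6=-167/21
seg 1: a=-3, c=M1/2=41/7, d=(M2−M1)/(6·2)=-59/42, b=Δ1−h1·(2M1+M2)/6=-44/21
seg 2: a=5, c=M2/2=-18/7, d=(M3−M2)/(6·3)=2/7, b=Δ2−h2·(2M2+M3)/6=94/21
t_q=1/2 → seg 0, τ=1/2; S=3+-167/21·τ+0·τ²+41/21·τ³=-41/56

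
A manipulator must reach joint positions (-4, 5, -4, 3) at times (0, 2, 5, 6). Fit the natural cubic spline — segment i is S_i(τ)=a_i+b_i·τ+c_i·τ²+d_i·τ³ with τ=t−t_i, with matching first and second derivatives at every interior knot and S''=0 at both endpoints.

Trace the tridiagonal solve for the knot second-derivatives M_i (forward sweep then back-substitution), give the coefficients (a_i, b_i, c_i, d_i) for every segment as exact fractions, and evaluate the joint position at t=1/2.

Δ: Δ0=9/2, Δ1=-3, Δ2=7
row 1: diag=10, rhs=-45; c'=3/10, d'=-9/2
row 2: denom=8−3·3/10=71/10; d'=(60−3·-9/2)/(71/10)=735/71
back: M2=735/71
back: M1=-9/2−3/10·735/71=-540/71
M: M0=0, M1=-540/71, M2=735/71, M3=0
seg 0: a=-4, c=M0/2=0, d=(M1−M0)/(6·2)=-45/71, b=Δ0−h0·(2M0+M1)/6=999/142
seg 1: a=5, c=M1/2=-270/71, d=(M2−M1)/(6·3)=425/426, b=Δ1−h1·(2M1+M2)/6=-81/142
seg 2: a=-4, c=M2/2=735/142, d=(M3−M2)/(6·1)=-245/142, b=Δ2−h2·(2M2+M3)/6=252/71
t_q=1/2 → seg 0, τ=1/2; S=-4+999/142·τ+0·τ²+-45/71·τ³=-319/568

  seg 0: a=-4 b=999/142 c=0 d=-45/71
  seg 1: a=5 b=-81/142 c=-270/71 d=425/426
  seg 2: a=-4 b=252/71 c=735/142 d=-245/142
S(1/2) = -319/568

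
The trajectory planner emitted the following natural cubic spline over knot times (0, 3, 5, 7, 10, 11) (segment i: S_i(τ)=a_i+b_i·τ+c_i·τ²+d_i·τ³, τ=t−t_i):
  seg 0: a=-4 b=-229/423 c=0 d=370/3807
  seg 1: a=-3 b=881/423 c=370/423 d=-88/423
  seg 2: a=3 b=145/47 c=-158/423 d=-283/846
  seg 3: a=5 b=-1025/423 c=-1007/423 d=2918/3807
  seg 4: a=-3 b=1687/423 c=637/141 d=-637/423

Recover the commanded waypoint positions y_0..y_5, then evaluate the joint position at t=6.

y_0 = S_0(0) = a_0 = -4
y_1 = S_1(0) = a_1 = -3
y_2 = S_2(0) = a_2 = 3
y_3 = S_3(0) = a_3 = 5
y_4 = S_4(0) = a_4 = -3
y_5 = S_4(1) = 4
t_q=6 is in segment 2 (τ=1); S_2(τ)=4549/846

y_0=-4 y_1=-3 y_2=3 y_3=5 y_4=-3 y_5=4
S(6) = 4549/846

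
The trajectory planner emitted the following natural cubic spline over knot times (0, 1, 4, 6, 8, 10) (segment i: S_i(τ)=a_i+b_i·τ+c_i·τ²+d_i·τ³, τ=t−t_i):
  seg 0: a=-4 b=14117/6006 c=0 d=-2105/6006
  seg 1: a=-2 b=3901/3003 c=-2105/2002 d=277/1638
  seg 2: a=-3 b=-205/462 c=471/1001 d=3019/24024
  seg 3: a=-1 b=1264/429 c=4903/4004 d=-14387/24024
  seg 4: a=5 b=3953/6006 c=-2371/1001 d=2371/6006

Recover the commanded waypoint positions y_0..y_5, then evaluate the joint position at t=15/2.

y_0 = S_0(0) = a_0 = -4
y_1 = S_1(0) = a_1 = -2
y_2 = S_2(0) = a_2 = -3
y_3 = S_3(0) = a_3 = -1
y_4 = S_4(0) = a_4 = 5
y_5 = S_4(2) = 0
t_q=15/2 is in segment 3 (τ=3/2); S_3(τ)=20469/4928

y_0=-4 y_1=-2 y_2=-3 y_3=-1 y_4=5 y_5=0
S(15/2) = 20469/4928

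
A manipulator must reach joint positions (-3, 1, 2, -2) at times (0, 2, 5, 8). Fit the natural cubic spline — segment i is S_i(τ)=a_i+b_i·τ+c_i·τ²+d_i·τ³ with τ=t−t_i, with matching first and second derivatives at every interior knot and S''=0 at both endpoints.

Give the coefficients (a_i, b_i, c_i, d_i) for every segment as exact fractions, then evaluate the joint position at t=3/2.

Δ: Δ0=2, Δ1=1/3, Δ2=-4/3
row 1: diag=10, rhs=-10; c'=3/10, d'=-1
row 2: denom=12−3·3/10=111/10; d'=(-10−3·-1)/(111/10)=-70/111
back: M2=-70/111
back: M1=-1−3/10·-70/111=-30/37
M: M0=0, M1=-30/37, M2=-70/111, M3=0
seg 0: a=-3, c=M0/2=0, d=(M1−M0)/(6·2)=-5/74, b=Δ0−h0·(2M0+M1)/6=84/37
seg 1: a=1, c=M1/2=-15/37, d=(M2−M1)/(6·3)=10/999, b=Δ1−h1·(2M1+M2)/6=54/37
seg 2: a=2, c=M2/2=-35/111, d=(M3−M2)/(6·3)=35/999, b=Δ2−h2·(2M2+M3)/6=-26/37
t_q=3/2 → seg 0, τ=3/2; S=-3+84/37·τ+0·τ²+-5/74·τ³=105/592

  seg 0: a=-3 b=84/37 c=0 d=-5/74
  seg 1: a=1 b=54/37 c=-15/37 d=10/999
  seg 2: a=2 b=-26/37 c=-35/111 d=35/999
S(3/2) = 105/592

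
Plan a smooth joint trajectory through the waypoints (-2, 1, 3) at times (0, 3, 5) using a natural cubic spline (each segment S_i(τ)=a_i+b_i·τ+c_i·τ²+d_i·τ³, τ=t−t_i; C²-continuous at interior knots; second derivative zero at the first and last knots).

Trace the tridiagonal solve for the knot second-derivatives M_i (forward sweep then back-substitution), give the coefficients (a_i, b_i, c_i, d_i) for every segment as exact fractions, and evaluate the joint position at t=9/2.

Δ: Δ0=1, Δ1=1
row 1: diag=10, rhs=0; c'=1/5, d'=0
back: M1=0
M: M0=0, M1=0, M2=0
seg 0: a=-2, c=M0/2=0, d=(M1−M0)/(6·3)=0, b=Δ0−h0·(2M0+M1)/6=1
seg 1: a=1, c=M1/2=0, d=(M2−M1)/(6·2)=0, b=Δ1−h1·(2M1+M2)/6=1
t_q=9/2 → seg 1, τ=3/2; S=1+1·τ+0·τ²+0·τ³=5/2

  seg 0: a=-2 b=1 c=0 d=0
  seg 1: a=1 b=1 c=0 d=0
S(9/2) = 5/2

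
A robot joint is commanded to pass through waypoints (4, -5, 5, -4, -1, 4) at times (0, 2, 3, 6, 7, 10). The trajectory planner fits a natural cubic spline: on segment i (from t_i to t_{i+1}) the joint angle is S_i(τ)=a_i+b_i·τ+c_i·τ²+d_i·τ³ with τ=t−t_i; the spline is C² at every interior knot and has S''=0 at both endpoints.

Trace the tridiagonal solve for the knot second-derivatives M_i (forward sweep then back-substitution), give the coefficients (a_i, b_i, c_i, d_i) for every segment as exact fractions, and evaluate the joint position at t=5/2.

Δ: Δ0=-9/2, Δ1=10, Δ2=-3, Δ3=3, Δ4=5/3
row 1: diag=6, rhs=87; c'=1/6, d'=29/2
row 2: denom=8−1·1/6=47/6; d'=(-78−1·29/2)/(47/6)=-555/47
row 3: denom=8−3·18/47=322/47; d'=(36−3·-555/47)/(322/47)=3357/322
row 4: denom=8−1·47/322=2529/322; d'=(-8−1·3357/322)/(2529/322)=-5933/2529
back: M4=-5933/2529
back: M3=3357/322−47/322·-5933/2529=27232/2529
back: M2=-555/47−18/47·27232/2529=-4477/281
back: M1=29/2−1/6·-4477/281=14462/843
M: M0=0, M1=14462/843, M2=-4477/281, M3=27232/2529, M4=-5933/2529, M5=0
seg 0: a=4, c=M0/2=0, d=(M1−M0)/(6·2)=7231/5058, b=Δ0−h0·(2M0+M1)/6=-51685/5058
seg 1: a=-5, c=M1/2=7231/843, d=(M2−M1)/(6·1)=-27893/5058, b=Δ1−h1·(2M1+M2)/6=35087/5058
seg 2: a=5, c=M2/2=-4477/562, d=(M3−M2)/(6·3)=67525/45522, b=Δ2−h2·(2M2+M3)/6=19090/2529
seg 3: a=-4, c=M3/2=13616/2529, d=(M4−M3)/(6·1)=-3685/1686, b=Δ3−h3·(2M3+M4)/6=-1003/5058
seg 4: a=-1, c=M4/2=-5933/5058, d=(M5−M4)/(6·3)=5933/45522, b=Δ4−h4·(2M4+M5)/6=10148/2529
t_q=5/2 → seg 1, τ=1/2; S=-5+35087/5058·τ+7231/843·τ²+-27893/5058·τ³=-1031/13488

  seg 0: a=4 b=-51685/5058 c=0 d=7231/5058
  seg 1: a=-5 b=35087/5058 c=7231/843 d=-27893/5058
  seg 2: a=5 b=19090/2529 c=-4477/562 d=67525/45522
  seg 3: a=-4 b=-1003/5058 c=13616/2529 d=-3685/1686
  seg 4: a=-1 b=10148/2529 c=-5933/5058 d=5933/45522
S(5/2) = -1031/13488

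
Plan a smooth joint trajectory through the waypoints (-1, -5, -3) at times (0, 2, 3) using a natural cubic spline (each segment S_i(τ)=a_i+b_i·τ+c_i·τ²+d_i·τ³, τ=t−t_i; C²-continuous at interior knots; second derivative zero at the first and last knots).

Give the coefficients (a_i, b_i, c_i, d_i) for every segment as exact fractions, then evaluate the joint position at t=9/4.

Δ: Δ0=-2, Δ1=2
row 1: diag=6, rhs=24; c'=1/6, d'=4
back: M1=4
M: M0=0, M1=4, M2=0
seg 0: a=-1, c=M0/2=0, d=(M1−M0)/(6·2)=1/3, b=Δ0−h0·(2M0+M1)/6=-10/3
seg 1: a=-5, c=M1/2=2, d=(M2−M1)/(6·1)=-2/3, b=Δ1−h1·(2M1+M2)/6=2/3
t_q=9/4 → seg 1, τ=1/4; S=-5+2/3·τ+2·τ²+-2/3·τ³=-151/32

  seg 0: a=-1 b=-10/3 c=0 d=1/3
  seg 1: a=-5 b=2/3 c=2 d=-2/3
S(9/4) = -151/32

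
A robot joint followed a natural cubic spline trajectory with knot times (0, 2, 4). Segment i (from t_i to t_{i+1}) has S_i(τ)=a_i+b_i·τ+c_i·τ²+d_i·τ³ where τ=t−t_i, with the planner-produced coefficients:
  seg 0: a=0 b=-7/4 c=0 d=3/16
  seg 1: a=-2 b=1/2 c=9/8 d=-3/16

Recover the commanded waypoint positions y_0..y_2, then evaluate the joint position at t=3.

y_0=0 y_1=-2 y_2=2
S(3) = -9/16

y_0 = S_0(0) = a_0 = 0
y_1 = S_1(0) = a_1 = -2
y_2 = S_1(2) = 2
t_q=3 is in segment 1 (τ=1); S_1(τ)=-9/16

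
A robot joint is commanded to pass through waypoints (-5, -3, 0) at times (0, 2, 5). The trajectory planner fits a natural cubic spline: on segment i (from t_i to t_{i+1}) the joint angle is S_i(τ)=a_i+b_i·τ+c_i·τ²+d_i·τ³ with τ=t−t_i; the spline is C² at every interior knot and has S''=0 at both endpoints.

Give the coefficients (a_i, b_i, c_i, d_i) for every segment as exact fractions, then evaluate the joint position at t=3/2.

Δ: Δ0=1, Δ1=1
row 1: diag=10, rhs=0; c'=3/10, d'=0
back: M1=0
M: M0=0, M1=0, M2=0
seg 0: a=-5, c=M0/2=0, d=(M1−M0)/(6·2)=0, b=Δ0−h0·(2M0+M1)/6=1
seg 1: a=-3, c=M1/2=0, d=(M2−M1)/(6·3)=0, b=Δ1−h1·(2M1+M2)/6=1
t_q=3/2 → seg 0, τ=3/2; S=-5+1·τ+0·τ²+0·τ³=-7/2

  seg 0: a=-5 b=1 c=0 d=0
  seg 1: a=-3 b=1 c=0 d=0
S(3/2) = -7/2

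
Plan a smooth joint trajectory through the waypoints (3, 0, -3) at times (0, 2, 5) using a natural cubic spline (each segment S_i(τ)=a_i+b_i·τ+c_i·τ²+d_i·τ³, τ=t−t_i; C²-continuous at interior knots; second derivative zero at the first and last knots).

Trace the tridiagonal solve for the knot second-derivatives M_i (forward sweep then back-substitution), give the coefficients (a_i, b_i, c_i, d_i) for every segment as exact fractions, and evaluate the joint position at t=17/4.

Δ: Δ0=-3/2, Δ1=-1
row 1: diag=10, rhs=3; c'=3/10, d'=3/10
back: M1=3/10
M: M0=0, M1=3/10, M2=0
seg 0: a=3, c=M0/2=0, d=(M1−M0)/(6·2)=1/40, b=Δ0−h0·(2M0+M1)/6=-8/5
seg 1: a=0, c=M1/2=3/20, d=(M2−M1)/(6·3)=-1/60, b=Δ1−h1·(2M1+M2)/6=-13/10
t_q=17/4 → seg 1, τ=9/4; S=0+-13/10·τ+3/20·τ²+-1/60·τ³=-603/256

  seg 0: a=3 b=-8/5 c=0 d=1/40
  seg 1: a=0 b=-13/10 c=3/20 d=-1/60
S(17/4) = -603/256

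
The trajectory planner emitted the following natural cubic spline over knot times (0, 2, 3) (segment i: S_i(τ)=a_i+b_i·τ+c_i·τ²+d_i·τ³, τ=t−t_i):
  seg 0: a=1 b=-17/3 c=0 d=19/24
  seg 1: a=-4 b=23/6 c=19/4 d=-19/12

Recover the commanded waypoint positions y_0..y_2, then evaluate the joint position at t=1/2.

y_0=1 y_1=-4 y_2=3
S(1/2) = -111/64

y_0 = S_0(0) = a_0 = 1
y_1 = S_1(0) = a_1 = -4
y_2 = S_1(1) = 3
t_q=1/2 is in segment 0 (τ=1/2); S_0(τ)=-111/64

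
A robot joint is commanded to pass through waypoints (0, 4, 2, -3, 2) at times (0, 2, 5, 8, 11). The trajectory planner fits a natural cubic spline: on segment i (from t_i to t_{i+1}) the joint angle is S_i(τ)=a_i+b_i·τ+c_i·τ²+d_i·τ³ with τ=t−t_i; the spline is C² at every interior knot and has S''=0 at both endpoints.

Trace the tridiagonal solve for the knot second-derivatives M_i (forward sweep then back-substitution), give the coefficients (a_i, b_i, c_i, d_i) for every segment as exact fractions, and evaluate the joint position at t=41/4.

Δ: Δ0=2, Δ1=-2/3, Δ2=-5/3, Δ3=5/3
row 1: diag=10, rhs=-16; c'=3/10, d'=-8/5
row 2: denom=12−3·3/10=111/10; d'=(-6−3·-8/5)/(111/10)=-4/37
row 3: denom=12−3·10/37=414/37; d'=(20−3·-4/37)/(414/37)=376/207
back: M3=376/207
back: M2=-4/37−10/37·376/207=-124/207
back: M1=-8/5−3/10·-124/207=-98/69
M: M0=0, M1=-98/69, M2=-124/207, M3=376/207, M4=0
seg 0: a=0, c=M0/2=0, d=(M1−M0)/(6·2)=-49/414, b=Δ0−h0·(2M0+M1)/6=512/207
seg 1: a=4, c=M1/2=-49/69, d=(M2−M1)/(6·3)=85/1863, b=Δ1−h1·(2M1+M2)/6=218/207
seg 2: a=2, c=M2/2=-62/207, d=(M3−M2)/(6·3)=250/1863, b=Δ2−h2·(2M2+M3)/6=-409/207
seg 3: a=-3, c=M3/2=188/207, d=(M4−M3)/(6·3)=-188/1863, b=Δ3−h3·(2M3+M4)/6=-31/207
t_q=41/4 → seg 3, τ=9/4; S=-3+-31/207·τ+188/207·τ²+-188/1863·τ³=41/368

  seg 0: a=0 b=512/207 c=0 d=-49/414
  seg 1: a=4 b=218/207 c=-49/69 d=85/1863
  seg 2: a=2 b=-409/207 c=-62/207 d=250/1863
  seg 3: a=-3 b=-31/207 c=188/207 d=-188/1863
S(41/4) = 41/368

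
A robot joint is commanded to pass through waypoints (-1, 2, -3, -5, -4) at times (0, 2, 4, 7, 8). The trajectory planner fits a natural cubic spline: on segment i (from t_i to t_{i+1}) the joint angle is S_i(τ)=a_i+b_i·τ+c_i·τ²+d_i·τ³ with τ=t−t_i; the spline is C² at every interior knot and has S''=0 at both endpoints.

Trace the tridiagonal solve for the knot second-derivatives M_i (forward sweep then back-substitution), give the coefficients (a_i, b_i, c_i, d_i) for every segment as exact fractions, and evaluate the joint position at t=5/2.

Δ: Δ0=3/2, Δ1=-5/2, Δ2=-2/3, Δ3=1
row 1: diag=8, rhs=-24; c'=1/4, d'=-3
row 2: denom=10−2·1/4=19/2; d'=(11−2·-3)/(19/2)=34/19
row 3: denom=8−3·6/19=134/19; d'=(10−3·34/19)/(134/19)=44/67
back: M3=44/67
back: M2=34/19−6/19·44/67=106/67
back: M1=-3−1/4·106/67=-455/134
M: M0=0, M1=-455/134, M2=106/67, M3=44/67, M4=0
seg 0: a=-1, c=M0/2=0, d=(M1−M0)/(6·2)=-455/1608, b=Δ0−h0·(2M0+M1)/6=529/201
seg 1: a=2, c=M1/2=-455/268, d=(M2−M1)/(6·2)=667/1608, b=Δ1−h1·(2M1+M2)/6=-307/402
seg 2: a=-3, c=M2/2=53/67, d=(M3−M2)/(6·3)=-31/603, b=Δ2−h2·(2M2+M3)/6=-518/201
seg 3: a=-5, c=M3/2=22/67, d=(M4−M3)/(6·1)=-22/201, b=Δ3−h3·(2M3+M4)/6=157/201
t_q=5/2 → seg 1, τ=1/2; S=2+-307/402·τ+-455/268·τ²+667/1608·τ³=5341/4288

  seg 0: a=-1 b=529/201 c=0 d=-455/1608
  seg 1: a=2 b=-307/402 c=-455/268 d=667/1608
  seg 2: a=-3 b=-518/201 c=53/67 d=-31/603
  seg 3: a=-5 b=157/201 c=22/67 d=-22/201
S(5/2) = 5341/4288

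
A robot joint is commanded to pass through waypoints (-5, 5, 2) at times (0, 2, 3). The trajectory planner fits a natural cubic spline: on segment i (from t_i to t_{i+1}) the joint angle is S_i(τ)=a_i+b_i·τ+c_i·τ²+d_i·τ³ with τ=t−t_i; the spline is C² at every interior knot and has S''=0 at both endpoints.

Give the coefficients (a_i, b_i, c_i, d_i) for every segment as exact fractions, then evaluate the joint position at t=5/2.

Δ: Δ0=5, Δ1=-3
row 1: diag=6, rhs=-48; c'=1/6, d'=-8
back: M1=-8
M: M0=0, M1=-8, M2=0
seg 0: a=-5, c=M0/2=0, d=(M1−M0)/(6·2)=-2/3, b=Δ0−h0·(2M0+M1)/6=23/3
seg 1: a=5, c=M1/2=-4, d=(M2−M1)/(6·1)=4/3, b=Δ1−h1·(2M1+M2)/6=-1/3
t_q=5/2 → seg 1, τ=1/2; S=5+-1/3·τ+-4·τ²+4/3·τ³=4

  seg 0: a=-5 b=23/3 c=0 d=-2/3
  seg 1: a=5 b=-1/3 c=-4 d=4/3
S(5/2) = 4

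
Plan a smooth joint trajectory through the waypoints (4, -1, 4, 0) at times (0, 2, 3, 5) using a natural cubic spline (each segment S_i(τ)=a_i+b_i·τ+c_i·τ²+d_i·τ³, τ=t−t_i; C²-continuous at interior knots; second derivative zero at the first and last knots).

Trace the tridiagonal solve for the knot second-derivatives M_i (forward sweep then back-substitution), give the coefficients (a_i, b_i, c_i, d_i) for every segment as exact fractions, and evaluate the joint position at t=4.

Δ: Δ0=-5/2, Δ1=5, Δ2=-2
row 1: diag=6, rhs=45; c'=1/6, d'=15/2
row 2: denom=6−1·1/6=35/6; d'=(-42−1·15/2)/(35/6)=-297/35
back: M2=-297/35
back: M1=15/2−1/6·-297/35=312/35
M: M0=0, M1=312/35, M2=-297/35, M3=0
seg 0: a=4, c=M0/2=0, d=(M1−M0)/(6·2)=26/35, b=Δ0−h0·(2M0+M1)/6=-383/70
seg 1: a=-1, c=M1/2=156/35, d=(M2−M1)/(6·1)=-29/10, b=Δ1−h1·(2M1+M2)/6=241/70
seg 2: a=4, c=M2/2=-297/70, d=(M3−M2)/(6·2)=99/140, b=Δ2−h2·(2M2+M3)/6=128/35
t_q=4 → seg 2, τ=1; S=4+128/35·τ+-297/70·τ²+99/140·τ³=577/140

  seg 0: a=4 b=-383/70 c=0 d=26/35
  seg 1: a=-1 b=241/70 c=156/35 d=-29/10
  seg 2: a=4 b=128/35 c=-297/70 d=99/140
S(4) = 577/140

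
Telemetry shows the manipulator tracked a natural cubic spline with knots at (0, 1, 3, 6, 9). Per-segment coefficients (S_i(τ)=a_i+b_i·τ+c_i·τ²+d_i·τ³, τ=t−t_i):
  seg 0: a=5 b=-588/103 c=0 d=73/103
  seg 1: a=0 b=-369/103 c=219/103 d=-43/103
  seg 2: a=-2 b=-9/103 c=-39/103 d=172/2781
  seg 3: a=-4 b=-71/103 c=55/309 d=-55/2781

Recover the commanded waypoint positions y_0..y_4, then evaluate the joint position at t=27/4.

y_0 = S_0(0) = a_0 = 5
y_1 = S_1(0) = a_1 = 0
y_2 = S_2(0) = a_2 = -2
y_3 = S_3(0) = a_3 = -4
y_4 = S_3(3) = -5
t_q=27/4 is in segment 3 (τ=3/4); S_3(τ)=-29171/6592

y_0=5 y_1=0 y_2=-2 y_3=-4 y_4=-5
S(27/4) = -29171/6592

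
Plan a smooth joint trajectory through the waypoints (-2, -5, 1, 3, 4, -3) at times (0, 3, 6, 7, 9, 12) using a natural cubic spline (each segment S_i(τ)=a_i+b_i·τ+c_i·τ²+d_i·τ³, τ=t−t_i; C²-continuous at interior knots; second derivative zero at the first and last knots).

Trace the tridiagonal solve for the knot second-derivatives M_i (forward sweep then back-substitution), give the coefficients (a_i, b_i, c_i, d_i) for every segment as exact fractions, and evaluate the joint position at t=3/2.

Δ: Δ0=-1, Δ1=2, Δ2=2, Δ3=1/2, Δ4=-7/3
row 1: diag=12, rhs=18; c'=1/4, d'=3/2
row 2: denom=8−3·1/4=29/4; d'=(0−3·3/2)/(29/4)=-18/29
row 3: denom=6−1·4/29=170/29; d'=(-9−1·-18/29)/(170/29)=-243/170
row 4: denom=10−2·29/85=792/85; d'=(-17−2·-243/170)/(792/85)=-601/396
back: M4=-601/396
back: M3=-243/170−29/85·-601/396=-361/396
back: M2=-18/29−4/29·-361/396=-49/99
back: M1=3/2−1/4·-49/99=643/396
M: M0=0, M1=643/396, M2=-49/99, M3=-361/396, M4=-601/396, M5=0
seg 0: a=-2, c=M0/2=0, d=(M1−M0)/(6·3)=643/7128, b=Δ0−h0·(2M0+M1)/6=-1435/792
seg 1: a=-5, c=M1/2=643/792, d=(M2−M1)/(6·3)=-839/7128, b=Δ1−h1·(2M1+M2)/6=247/396
seg 2: a=1, c=M2/2=-49/198, d=(M3−M2)/(6·1)=-5/72, b=Δ2−h2·(2M2+M3)/6=1835/792
seg 3: a=3, c=M3/2=-361/792, d=(M4−M3)/(6·2)=-5/99, b=Δ3−h3·(2M3+M4)/6=71/44
seg 4: a=4, c=M4/2=-601/792, d=(M5−M4)/(6·3)=601/7128, b=Δ4−h4·(2M4+M5)/6=-323/396
t_q=3/2 → seg 0, τ=3/2; S=-2+-1435/792·τ+0·τ²+643/7128·τ³=-3107/704

  seg 0: a=-2 b=-1435/792 c=0 d=643/7128
  seg 1: a=-5 b=247/396 c=643/792 d=-839/7128
  seg 2: a=1 b=1835/792 c=-49/198 d=-5/72
  seg 3: a=3 b=71/44 c=-361/792 d=-5/99
  seg 4: a=4 b=-323/396 c=-601/792 d=601/7128
S(3/2) = -3107/704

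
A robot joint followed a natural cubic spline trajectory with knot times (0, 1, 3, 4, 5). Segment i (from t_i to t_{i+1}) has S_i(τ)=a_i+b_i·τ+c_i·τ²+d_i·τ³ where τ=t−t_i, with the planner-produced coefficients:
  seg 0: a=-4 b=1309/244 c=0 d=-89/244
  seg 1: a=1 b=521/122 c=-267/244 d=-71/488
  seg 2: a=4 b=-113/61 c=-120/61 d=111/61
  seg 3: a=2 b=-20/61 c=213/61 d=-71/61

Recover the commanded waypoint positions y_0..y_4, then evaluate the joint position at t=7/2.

y_0=-4 y_1=1 y_2=4 y_3=2 y_4=4
S(7/2) = 1371/488

y_0 = S_0(0) = a_0 = -4
y_1 = S_1(0) = a_1 = 1
y_2 = S_2(0) = a_2 = 4
y_3 = S_3(0) = a_3 = 2
y_4 = S_3(1) = 4
t_q=7/2 is in segment 2 (τ=1/2); S_2(τ)=1371/488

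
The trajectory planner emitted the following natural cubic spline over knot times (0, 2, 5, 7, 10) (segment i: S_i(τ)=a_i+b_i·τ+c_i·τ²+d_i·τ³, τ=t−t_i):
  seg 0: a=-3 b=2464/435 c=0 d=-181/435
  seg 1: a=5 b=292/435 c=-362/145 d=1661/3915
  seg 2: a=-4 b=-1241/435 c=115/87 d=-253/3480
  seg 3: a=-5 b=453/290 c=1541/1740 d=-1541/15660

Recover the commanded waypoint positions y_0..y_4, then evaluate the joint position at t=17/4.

y_0=-3 y_1=5 y_2=-4 y_3=-5 y_4=5
S(17/4) = -2405/1856

y_0 = S_0(0) = a_0 = -3
y_1 = S_1(0) = a_1 = 5
y_2 = S_2(0) = a_2 = -4
y_3 = S_3(0) = a_3 = -5
y_4 = S_3(3) = 5
t_q=17/4 is in segment 1 (τ=9/4); S_1(τ)=-2405/1856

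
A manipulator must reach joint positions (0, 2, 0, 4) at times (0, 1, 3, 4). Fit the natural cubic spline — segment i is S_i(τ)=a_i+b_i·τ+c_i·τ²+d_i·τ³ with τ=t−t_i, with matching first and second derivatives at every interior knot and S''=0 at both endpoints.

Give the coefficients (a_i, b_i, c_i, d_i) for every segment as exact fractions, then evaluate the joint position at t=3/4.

Δ: Δ0=2, Δ1=-1, Δ2=4
row 1: diag=6, rhs=-18; c'=1/3, d'=-3
row 2: denom=6−2·1/3=16/3; d'=(30−2·-3)/(16/3)=27/4
back: M2=27/4
back: M1=-3−1/3·27/4=-21/4
M: M0=0, M1=-21/4, M2=27/4, M3=0
seg 0: a=0, c=M0/2=0, d=(M1−M0)/(6·1)=-7/8, b=Δ0−h0·(2M0+M1)/6=23/8
seg 1: a=2, c=M1/2=-21/8, d=(M2−M1)/(6·2)=1, b=Δ1−h1·(2M1+M2)/6=1/4
seg 2: a=0, c=M2/2=27/8, d=(M3−M2)/(6·1)=-9/8, b=Δ2−h2·(2M2+M3)/6=7/4
t_q=3/4 → seg 0, τ=3/4; S=0+23/8·τ+0·τ²+-7/8·τ³=915/512

  seg 0: a=0 b=23/8 c=0 d=-7/8
  seg 1: a=2 b=1/4 c=-21/8 d=1
  seg 2: a=0 b=7/4 c=27/8 d=-9/8
S(3/4) = 915/512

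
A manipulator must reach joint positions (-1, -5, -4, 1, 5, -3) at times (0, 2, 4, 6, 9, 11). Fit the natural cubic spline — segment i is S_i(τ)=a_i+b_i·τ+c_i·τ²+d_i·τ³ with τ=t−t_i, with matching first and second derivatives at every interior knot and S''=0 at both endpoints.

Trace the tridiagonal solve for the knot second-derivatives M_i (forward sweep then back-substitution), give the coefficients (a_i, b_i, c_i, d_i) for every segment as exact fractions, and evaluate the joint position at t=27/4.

Δ: Δ0=-2, Δ1=1/2, Δ2=5/2, Δ3=4/3, Δ4=-4
row 1: diag=8, rhs=15; c'=1/4, d'=15/8
row 2: denom=8−2·1/4=15/2; d'=(12−2·15/8)/(15/2)=11/10
row 3: denom=10−2·4/15=142/15; d'=(-7−2·11/10)/(142/15)=-69/71
row 4: denom=10−3·45/142=1285/142; d'=(-32−3·-69/71)/(1285/142)=-826/257
back: M4=-826/257
back: M3=-69/71−45/142·-826/257=12/257
back: M2=11/10−4/15·12/257=559/514
back: M1=15/8−1/4·559/514=412/257
M: M0=0, M1=412/257, M2=559/514, M3=12/257, M4=-826/257, M5=0
seg 0: a=-1, c=M0/2=0, d=(M1−M0)/(6·2)=103/771, b=Δ0−h0·(2M0+M1)/6=-1954/771
seg 1: a=-5, c=M1/2=206/257, d=(M2−M1)/(6·2)=-265/6168, b=Δ1−h1·(2M1+M2)/6=-718/771
seg 2: a=-4, c=M2/2=559/1028, d=(M3−M2)/(6·2)=-535/6168, b=Δ2−h2·(2M2+M3)/6=2713/1542
seg 3: a=1, c=M3/2=6/257, d=(M4−M3)/(6·3)=-419/2313, b=Δ3−h3·(2M3+M4)/6=2231/771
seg 4: a=5, c=M4/2=-413/257, d=(M5−M4)/(6·2)=413/1542, b=Δ4−h4·(2M4+M5)/6=-1432/771
t_q=27/4 → seg 3, τ=3/4; S=1+2231/771·τ+6/257·τ²+-419/2313·τ³=51103/16448

  seg 0: a=-1 b=-1954/771 c=0 d=103/771
  seg 1: a=-5 b=-718/771 c=206/257 d=-265/6168
  seg 2: a=-4 b=2713/1542 c=559/1028 d=-535/6168
  seg 3: a=1 b=2231/771 c=6/257 d=-419/2313
  seg 4: a=5 b=-1432/771 c=-413/257 d=413/1542
S(27/4) = 51103/16448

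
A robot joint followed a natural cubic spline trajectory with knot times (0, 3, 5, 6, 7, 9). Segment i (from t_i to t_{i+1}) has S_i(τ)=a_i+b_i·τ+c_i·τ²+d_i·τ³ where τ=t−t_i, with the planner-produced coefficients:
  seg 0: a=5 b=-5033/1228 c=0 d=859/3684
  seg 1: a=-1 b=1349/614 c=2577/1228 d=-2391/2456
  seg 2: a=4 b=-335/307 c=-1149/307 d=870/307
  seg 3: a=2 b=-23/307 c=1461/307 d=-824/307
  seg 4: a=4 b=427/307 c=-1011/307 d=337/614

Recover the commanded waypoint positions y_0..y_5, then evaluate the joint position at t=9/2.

y_0 = S_0(0) = a_0 = 5
y_1 = S_1(0) = a_1 = -1
y_2 = S_2(0) = a_2 = 4
y_3 = S_3(0) = a_3 = 2
y_4 = S_4(0) = a_4 = 4
y_5 = S_4(2) = -2
t_q=9/2 is in segment 1 (τ=3/2); S_1(τ)=73319/19648

y_0=5 y_1=-1 y_2=4 y_3=2 y_4=4 y_5=-2
S(9/2) = 73319/19648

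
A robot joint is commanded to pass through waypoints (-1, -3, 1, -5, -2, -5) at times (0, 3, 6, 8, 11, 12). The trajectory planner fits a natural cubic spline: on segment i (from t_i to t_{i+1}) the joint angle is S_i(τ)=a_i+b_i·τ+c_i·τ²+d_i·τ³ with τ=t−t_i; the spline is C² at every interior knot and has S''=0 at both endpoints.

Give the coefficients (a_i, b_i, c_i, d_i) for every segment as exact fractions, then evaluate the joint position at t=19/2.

  seg 0: a=-1 b=-1403/833 c=0 d=2543/22491
  seg 1: a=-3 b=1140/833 c=2543/2499 d=-7717/22491
  seg 2: a=1 b=-213/119 c=-5174/2499 d=1831/2499
  seg 3: a=-5 b=-3197/2499 c=5812/2499 d=-11740/22491
  seg 4: a=-2 b=-3545/2499 c=-1976/833 d=1976/2499
S(19/2) = -2872/833

Δ: Δ0=-2/3, Δ1=4/3, Δ2=-3, Δ3=1, Δ4=-3
row 1: diag=12, rhs=12; c'=1/4, d'=1
row 2: denom=10−3·1/4=37/4; d'=(-26−3·1)/(37/4)=-116/37
row 3: denom=10−2·8/37=354/37; d'=(24−2·-116/37)/(354/37)=560/177
row 4: denom=8−3·37/118=833/118; d'=(-24−3·560/177)/(833/118)=-3952/833
back: M4=-3952/833
back: M3=560/177−37/118·-3952/833=11624/2499
back: M2=-116/37−8/37·11624/2499=-10348/2499
back: M1=1−1/4·-10348/2499=5086/2499
M: M0=0, M1=5086/2499, M2=-10348/2499, M3=11624/2499, M4=-3952/833, M5=0
seg 0: a=-1, c=M0/2=0, d=(M1−M0)/(6·3)=2543/22491, b=Δ0−h0·(2M0+M1)/6=-1403/833
seg 1: a=-3, c=M1/2=2543/2499, d=(M2−M1)/(6·3)=-7717/22491, b=Δ1−h1·(2M1+M2)/6=1140/833
seg 2: a=1, c=M2/2=-5174/2499, d=(M3−M2)/(6·2)=1831/2499, b=Δ2−h2·(2M2+M3)/6=-213/119
seg 3: a=-5, c=M3/2=5812/2499, d=(M4−M3)/(6·3)=-11740/22491, b=Δ3−h3·(2M3+M4)/6=-3197/2499
seg 4: a=-2, c=M4/2=-1976/833, d=(M5−M4)/(6·1)=1976/2499, b=Δ4−h4·(2M4+M5)/6=-3545/2499
t_q=19/2 → seg 3, τ=3/2; S=-5+-3197/2499·τ+5812/2499·τ²+-11740/22491·τ³=-2872/833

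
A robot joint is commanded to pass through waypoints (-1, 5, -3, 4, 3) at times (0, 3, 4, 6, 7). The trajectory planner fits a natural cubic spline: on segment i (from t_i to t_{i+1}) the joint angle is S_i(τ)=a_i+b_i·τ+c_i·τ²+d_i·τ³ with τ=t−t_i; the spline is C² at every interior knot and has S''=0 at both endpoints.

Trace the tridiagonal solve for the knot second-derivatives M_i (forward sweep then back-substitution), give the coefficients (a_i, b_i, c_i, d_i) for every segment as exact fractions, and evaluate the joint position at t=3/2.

Δ: Δ0=2, Δ1=-8, Δ2=7/2, Δ3=-1
row 1: diag=8, rhs=-60; c'=1/8, d'=-15/2
row 2: denom=6−1·1/8=47/8; d'=(69−1·-15/2)/(47/8)=612/47
row 3: denom=6−2·16/47=250/47; d'=(-27−2·612/47)/(250/47)=-2493/250
back: M3=-2493/250
back: M2=612/47−16/47·-2493/250=2052/125
back: M1=-15/2−1/8·2052/125=-1194/125
M: M0=0, M1=-1194/125, M2=2052/125, M3=-2493/250, M4=0
seg 0: a=-1, c=M0/2=0, d=(M1−M0)/(6·3)=-199/375, b=Δ0−h0·(2M0+M1)/6=847/125
seg 1: a=5, c=M1/2=-597/125, d=(M2−M1)/(6·1)=541/125, b=Δ1−h1·(2M1+M2)/6=-944/125
seg 2: a=-3, c=M2/2=1026/125, d=(M3−M2)/(6·2)=-2199/1000, b=Δ2−h2·(2M2+M3)/6=-103/25
seg 3: a=4, c=M3/2=-2493/500, d=(M4−M3)/(6·1)=831/500, b=Δ3−h3·(2M3+M4)/6=581/250
t_q=3/2 → seg 0, τ=3/2; S=-1+847/125·τ+0·τ²+-199/375·τ³=7373/1000

  seg 0: a=-1 b=847/125 c=0 d=-199/375
  seg 1: a=5 b=-944/125 c=-597/125 d=541/125
  seg 2: a=-3 b=-103/25 c=1026/125 d=-2199/1000
  seg 3: a=4 b=581/250 c=-2493/500 d=831/500
S(3/2) = 7373/1000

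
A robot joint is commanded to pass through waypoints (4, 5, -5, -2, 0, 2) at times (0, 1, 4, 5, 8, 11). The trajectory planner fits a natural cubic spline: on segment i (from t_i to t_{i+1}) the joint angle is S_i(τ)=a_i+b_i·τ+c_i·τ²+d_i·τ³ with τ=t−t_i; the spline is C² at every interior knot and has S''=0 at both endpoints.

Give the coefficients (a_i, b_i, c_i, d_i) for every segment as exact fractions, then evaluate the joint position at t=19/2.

Δ: Δ0=1, Δ1=-10/3, Δ2=3, Δ3=2/3, Δ4=2/3
row 1: diag=8, rhs=-26; c'=3/8, d'=-13/4
row 2: denom=8−3·3/8=55/8; d'=(38−3·-13/4)/(55/8)=382/55
row 3: denom=8−1·8/55=432/55; d'=(-14−1·382/55)/(432/55)=-8/3
row 4: denom=12−3·55/144=521/48; d'=(0−3·-8/3)/(521/48)=384/521
back: M4=384/521
back: M3=-8/3−55/144·384/521=-1536/521
back: M2=382/55−8/55·-1536/521=3842/521
back: M1=-13/4−3/8·3842/521=-3134/521
M: M0=0, M1=-3134/521, M2=3842/521, M3=-1536/521, M4=384/521, M5=0
seg 0: a=4, c=M0/2=0, d=(M1−M0)/(6·1)=-1567/1563, b=Δ0−h0·(2M0+M1)/6=3130/1563
seg 1: a=5, c=M1/2=-1567/521, d=(M2−M1)/(6·3)=3488/4689, b=Δ1−h1·(2M1+M2)/6=-1571/1563
seg 2: a=-5, c=M2/2=1921/521, d=(M3−M2)/(6·1)=-2689/1563, b=Δ2−h2·(2M2+M3)/6=1615/1563
seg 3: a=-2, c=M3/2=-768/521, d=(M4−M3)/(6·3)=320/1563, b=Δ3−h3·(2M3+M4)/6=5074/1563
seg 4: a=0, c=M4/2=192/521, d=(M5−M4)/(6·3)=-64/1563, b=Δ4−h4·(2M4+M5)/6=-110/1563
t_q=19/2 → seg 4, τ=3/2; S=0+-110/1563·τ+192/521·τ²+-64/1563·τ³=305/521

  seg 0: a=4 b=3130/1563 c=0 d=-1567/1563
  seg 1: a=5 b=-1571/1563 c=-1567/521 d=3488/4689
  seg 2: a=-5 b=1615/1563 c=1921/521 d=-2689/1563
  seg 3: a=-2 b=5074/1563 c=-768/521 d=320/1563
  seg 4: a=0 b=-110/1563 c=192/521 d=-64/1563
S(19/2) = 305/521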